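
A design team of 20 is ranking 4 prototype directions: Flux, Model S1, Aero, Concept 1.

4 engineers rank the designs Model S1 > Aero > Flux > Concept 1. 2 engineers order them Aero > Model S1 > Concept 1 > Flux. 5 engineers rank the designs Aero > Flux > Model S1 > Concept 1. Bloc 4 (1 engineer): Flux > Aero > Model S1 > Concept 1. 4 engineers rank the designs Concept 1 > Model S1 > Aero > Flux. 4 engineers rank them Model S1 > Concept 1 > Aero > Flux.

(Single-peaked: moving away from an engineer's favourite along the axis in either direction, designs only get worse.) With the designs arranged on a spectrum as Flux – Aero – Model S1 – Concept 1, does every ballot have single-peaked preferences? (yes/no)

yes

Axis positions: Flux=1, Aero=2, Model S1=3, Concept 1=4.
Bloc 1 (peak Model S1 at position 3): ranking walks positions 3-2-1-4, expanding outward from the peak — single-peaked.
Bloc 2 (peak Aero at position 2): ranking walks positions 2-3-4-1, expanding outward from the peak — single-peaked.
Bloc 3 (peak Aero at position 2): ranking walks positions 2-1-3-4, expanding outward from the peak — single-peaked.
Bloc 4 (peak Flux at position 1): ranking walks positions 1-2-3-4, expanding outward from the peak — single-peaked.
Bloc 5 (peak Concept 1 at position 4): ranking walks positions 4-3-2-1, expanding outward from the peak — single-peaked.
Bloc 6 (peak Model S1 at position 3): ranking walks positions 3-4-2-1, expanding outward from the peak — single-peaked.
Every ranking is single-peaked on this axis.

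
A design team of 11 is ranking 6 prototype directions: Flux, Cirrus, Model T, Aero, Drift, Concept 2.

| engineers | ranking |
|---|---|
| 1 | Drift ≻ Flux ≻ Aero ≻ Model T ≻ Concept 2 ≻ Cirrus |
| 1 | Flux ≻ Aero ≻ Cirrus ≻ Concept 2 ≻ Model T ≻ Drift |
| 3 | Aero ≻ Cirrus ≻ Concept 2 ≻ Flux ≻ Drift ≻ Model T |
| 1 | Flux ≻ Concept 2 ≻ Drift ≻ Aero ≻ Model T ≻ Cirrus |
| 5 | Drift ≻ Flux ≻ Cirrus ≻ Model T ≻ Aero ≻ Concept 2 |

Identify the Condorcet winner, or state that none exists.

Drift

Check each pair by majority over 11 ballots:
Flux vs Cirrus: 8 to 3, Flux.
Flux vs Model T: Flux is ranked higher on 1+1+3+1+5 = 11 ballots, Model T on 0. Flux wins 11–0.
Flux vs Aero: 8 to 3, Flux.
Flux vs Drift: 5 to 6, Drift.
Flux vs Concept 2: 1+1+1+5 = 8 for Flux, 3 for Concept 2 — Flux by 8–3.
Cirrus vs Model T: Cirrus is ranked higher on 1+3+5 = 9 ballots, Model T on 2. Cirrus wins 9–2.
Cirrus vs Aero: 5 for Cirrus, 6 for Aero — Aero by 6–5.
Cirrus vs Drift: Cirrus preferred on 1+3 = 4 ballots; Drift wins 7–4.
Cirrus vs Concept 2: 9 to 2, Cirrus.
Model T vs Aero: Model T preferred on 5 ballots; Aero wins 6–5.
Model T vs Drift: 1 for Model T, 10 for Drift — Drift by 10–1.
Model T vs Concept 2: Model T preferred on 1+5 = 6 ballots; Model T wins 6–5.
Aero vs Drift: Aero is ranked higher on 1+3 = 4 ballots, Drift on 7. Drift wins 7–4.
Aero vs Concept 2: 10 to 1, Aero.
Drift vs Concept 2: Drift preferred on 1+5 = 6 ballots; Drift wins 6–5.
Drift beats each of Flux, Cirrus, Model T, Aero, Concept 2 — Drift is the Condorcet winner.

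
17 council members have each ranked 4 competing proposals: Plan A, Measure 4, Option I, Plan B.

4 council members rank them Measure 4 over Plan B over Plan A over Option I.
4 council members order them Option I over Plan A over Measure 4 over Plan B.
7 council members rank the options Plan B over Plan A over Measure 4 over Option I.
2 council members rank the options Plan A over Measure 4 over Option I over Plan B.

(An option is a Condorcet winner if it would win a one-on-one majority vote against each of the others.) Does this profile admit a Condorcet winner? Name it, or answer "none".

none

Head-to-head results (17 council members):
Plan A vs Measure 4: 4+7+2 = 13 for Plan A, 4 for Measure 4 — Plan A by 13–4.
Plan A vs Option I: Plan A preferred on 4+7+2 = 13 ballots; Plan A wins 13–4.
Plan A vs Plan B: 4+2 = 6 for Plan A, 11 for Plan B — Plan B by 11–6.
Measure 4 vs Option I: Measure 4 is ranked higher on 4+7+2 = 13 ballots, Option I on 4. Measure 4 wins 13–4.
Measure 4 vs Plan B: 4+4+2 = 10 for Measure 4, 7 for Plan B — Measure 4 by 10–7.
Option I vs Plan B: Option I preferred on 4+2 = 6 ballots; Plan B wins 11–6.
Each option drops at least one matchup (Plan A loses to Plan B; Measure 4 loses to Plan A; Option I loses to Plan A; Plan B loses to Measure 4); the cycle Plan A > Measure 4 > Plan B > Plan A rules out a Condorcet winner.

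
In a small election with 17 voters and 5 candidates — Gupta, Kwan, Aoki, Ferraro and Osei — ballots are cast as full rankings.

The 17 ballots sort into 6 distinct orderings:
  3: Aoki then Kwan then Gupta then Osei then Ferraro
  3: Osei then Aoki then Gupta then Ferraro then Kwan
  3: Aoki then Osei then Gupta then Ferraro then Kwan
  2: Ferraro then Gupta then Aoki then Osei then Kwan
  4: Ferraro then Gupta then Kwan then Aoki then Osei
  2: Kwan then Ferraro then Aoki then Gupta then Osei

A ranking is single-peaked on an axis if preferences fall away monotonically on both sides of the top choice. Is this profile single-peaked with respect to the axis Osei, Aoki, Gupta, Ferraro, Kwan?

Axis positions: Osei=1, Aoki=2, Gupta=3, Ferraro=4, Kwan=5.
Group 1: ranking walks positions 2-5-3-1-4; Kwan is ranked above Gupta even though Gupta lies between Kwan and the peak Aoki on the axis — preferences dip and rise again. Not single-peaked.
Group 2 (peak Osei at position 1): ranking walks positions 1-2-3-4-5, expanding outward from the peak — single-peaked.
Group 3 (peak Aoki at position 2): ranking walks positions 2-1-3-4-5, expanding outward from the peak — single-peaked.
Group 4 (peak Ferraro at position 4): ranking walks positions 4-3-2-1-5, expanding outward from the peak — single-peaked.
Group 5 (peak Ferraro at position 4): ranking walks positions 4-3-5-2-1, expanding outward from the peak — single-peaked.
Group 6: ranking walks positions 5-4-2-3-1; Aoki is ranked above Gupta even though Gupta lies between Aoki and the peak Kwan on the axis — preferences dip and rise again. Not single-peaked.
Group 1 violates single-peakedness, so the profile is not single-peaked on this axis.

no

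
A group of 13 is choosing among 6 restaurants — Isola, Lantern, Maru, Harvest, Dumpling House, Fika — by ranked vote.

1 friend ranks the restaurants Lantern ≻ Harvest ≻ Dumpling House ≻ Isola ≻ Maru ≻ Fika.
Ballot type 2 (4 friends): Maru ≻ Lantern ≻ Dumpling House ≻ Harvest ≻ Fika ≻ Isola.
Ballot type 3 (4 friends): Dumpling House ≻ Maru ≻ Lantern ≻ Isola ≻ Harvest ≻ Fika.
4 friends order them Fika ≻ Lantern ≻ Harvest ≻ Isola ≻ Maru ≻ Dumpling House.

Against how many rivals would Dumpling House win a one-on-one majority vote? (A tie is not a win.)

3

Dumpling House against each rival (13 friends):
Dumpling House vs Isola: Dumpling House, 9–4.
Dumpling House vs Lantern: Lantern, 9–4.
Dumpling House–Maru: Maru 8–5.
Dumpling House vs Harvest: Dumpling House is ranked higher on 4+4 = 8 ballots, Harvest on 5. Dumpling House wins 8–5.
Dumpling House–Fika: Dumpling House 9–4.
Dumpling House beats Isola, Harvest, Fika; loses to Lantern, Maru — 3 pairwise wins.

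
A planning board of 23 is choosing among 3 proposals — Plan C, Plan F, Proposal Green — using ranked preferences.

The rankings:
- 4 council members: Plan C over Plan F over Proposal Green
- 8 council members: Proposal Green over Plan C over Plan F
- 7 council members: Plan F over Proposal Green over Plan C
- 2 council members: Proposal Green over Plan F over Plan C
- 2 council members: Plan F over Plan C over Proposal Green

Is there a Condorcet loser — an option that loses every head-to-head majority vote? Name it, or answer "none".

none

Head-to-head results (23 council members):
Plan C vs Plan F: Plan C wins 12–11.
Plan C vs Proposal Green: Proposal Green wins 17–6.
Plan F vs Proposal Green: Plan F is ranked higher on 4+7+2 = 13 ballots, Proposal Green on 10. Plan F wins 13–10.
Every option wins at least one matchup (Plan C beats Plan F; Plan F beats Proposal Green; Proposal Green beats Plan C), so there is no Condorcet loser.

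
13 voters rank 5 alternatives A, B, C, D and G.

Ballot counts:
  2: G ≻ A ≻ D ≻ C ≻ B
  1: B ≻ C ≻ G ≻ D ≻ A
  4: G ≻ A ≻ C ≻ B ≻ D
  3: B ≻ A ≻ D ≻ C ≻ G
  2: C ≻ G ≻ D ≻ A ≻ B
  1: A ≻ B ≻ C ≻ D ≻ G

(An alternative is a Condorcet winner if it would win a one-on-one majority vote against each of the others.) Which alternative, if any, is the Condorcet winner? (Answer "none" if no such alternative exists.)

Check each pair by majority over 13 ballots:
A–B: A 9–4.
A–C: A 10–3.
A vs D: A wins 10–3.
A vs G: G, 9–4.
B vs C: C, 8–5.
B vs D: B, 9–4.
B vs G: G wins 8–5.
C–D: C 8–5.
C vs G: C wins 7–6.
D vs G: G wins 9–4.
No alternative is unbeaten: A loses to G; B loses to A; C loses to A; D loses to A; G loses to C. In particular A beats C beats G beats A is a majority cycle — no Condorcet winner exists.

none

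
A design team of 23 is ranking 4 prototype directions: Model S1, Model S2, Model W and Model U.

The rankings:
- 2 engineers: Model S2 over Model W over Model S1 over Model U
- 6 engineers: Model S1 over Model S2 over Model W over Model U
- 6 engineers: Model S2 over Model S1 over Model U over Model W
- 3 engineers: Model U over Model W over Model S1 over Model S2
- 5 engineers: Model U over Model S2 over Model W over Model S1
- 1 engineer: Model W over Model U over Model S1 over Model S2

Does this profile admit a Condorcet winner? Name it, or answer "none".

Model S2

Pairwise majorities:
Model S1 vs Model S2: Model S1 preferred on 6+3+1 = 10 ballots; Model S2 wins 13–10.
Model S1 vs Model W: Model S1 wins 12–11.
Model S1–Model U: Model S1 14–9.
Model S2 vs Model W: 2+6+6+5 = 19 for Model S2, 4 for Model W — Model S2 by 19–4.
Model S2 vs Model U: Model S2 preferred on 2+6+6 = 14 ballots; Model S2 wins 14–9.
Model W vs Model U: Model W is ranked higher on 2+6+1 = 9 ballots, Model U on 14. Model U wins 14–9.
Only Model S2 has no losses; Model S2 is the Condorcet winner.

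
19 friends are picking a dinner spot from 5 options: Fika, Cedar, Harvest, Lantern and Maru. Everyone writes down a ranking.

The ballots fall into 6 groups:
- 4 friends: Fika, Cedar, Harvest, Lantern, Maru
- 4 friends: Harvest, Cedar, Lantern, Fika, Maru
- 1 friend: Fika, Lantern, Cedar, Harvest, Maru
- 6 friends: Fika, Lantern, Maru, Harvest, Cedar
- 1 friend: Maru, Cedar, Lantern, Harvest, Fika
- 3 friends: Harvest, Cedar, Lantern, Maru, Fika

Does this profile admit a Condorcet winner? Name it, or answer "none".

Pairwise majorities:
Fika vs Cedar: Fika, 11–8.
Fika vs Harvest: Fika wins 11–8.
Fika vs Lantern: Fika wins 11–8.
Fika–Maru: Fika 15–4.
Cedar vs Harvest: Harvest, 13–6.
Cedar–Lantern: Cedar 12–7.
Cedar–Maru: Cedar 12–7.
Harvest vs Lantern: Harvest, 11–8.
Harvest–Maru: Harvest 12–7.
Lantern–Maru: Lantern 18–1.
Fika defeats every rival head-to-head and is the Condorcet winner.

Fika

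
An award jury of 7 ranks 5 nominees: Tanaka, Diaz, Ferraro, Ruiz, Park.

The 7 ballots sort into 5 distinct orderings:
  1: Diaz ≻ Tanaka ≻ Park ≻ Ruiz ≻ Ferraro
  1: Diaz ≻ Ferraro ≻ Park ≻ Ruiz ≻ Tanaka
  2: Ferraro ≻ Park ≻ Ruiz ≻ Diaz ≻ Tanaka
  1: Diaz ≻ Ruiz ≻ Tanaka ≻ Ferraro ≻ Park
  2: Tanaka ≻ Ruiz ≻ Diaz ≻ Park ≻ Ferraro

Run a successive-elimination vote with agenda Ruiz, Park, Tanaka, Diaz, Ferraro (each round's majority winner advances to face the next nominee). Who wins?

Round 1: Ruiz vs Park — 3–4, Park advances.
Round 2: Park vs Tanaka — 3–4, Tanaka advances.
Round 3: Tanaka vs Diaz — 2–5, Diaz advances.
Round 4: Diaz vs Ferraro — 5–2, Diaz advances.
The agenda winner is Diaz.

Diaz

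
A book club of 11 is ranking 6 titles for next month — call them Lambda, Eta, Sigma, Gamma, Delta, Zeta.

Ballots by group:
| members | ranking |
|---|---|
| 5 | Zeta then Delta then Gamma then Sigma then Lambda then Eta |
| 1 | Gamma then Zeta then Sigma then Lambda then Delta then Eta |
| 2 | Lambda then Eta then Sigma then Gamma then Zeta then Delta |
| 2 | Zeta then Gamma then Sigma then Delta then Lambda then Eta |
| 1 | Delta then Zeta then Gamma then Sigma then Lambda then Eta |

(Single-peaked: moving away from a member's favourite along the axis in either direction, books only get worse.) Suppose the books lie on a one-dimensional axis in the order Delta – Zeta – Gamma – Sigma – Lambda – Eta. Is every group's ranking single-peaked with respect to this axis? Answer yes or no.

yes

Axis positions: Delta=1, Zeta=2, Gamma=3, Sigma=4, Lambda=5, Eta=6.
Group 1 (peak Zeta at position 2): ranking walks positions 2-1-3-4-5-6, expanding outward from the peak — single-peaked.
Group 2 (peak Gamma at position 3): ranking walks positions 3-2-4-5-1-6, expanding outward from the peak — single-peaked.
Group 3 (peak Lambda at position 5): ranking walks positions 5-6-4-3-2-1, expanding outward from the peak — single-peaked.
Group 4 (peak Zeta at position 2): ranking walks positions 2-3-4-1-5-6, expanding outward from the peak — single-peaked.
Group 5 (peak Delta at position 1): ranking walks positions 1-2-3-4-5-6, expanding outward from the peak — single-peaked.
Every ranking is single-peaked on this axis.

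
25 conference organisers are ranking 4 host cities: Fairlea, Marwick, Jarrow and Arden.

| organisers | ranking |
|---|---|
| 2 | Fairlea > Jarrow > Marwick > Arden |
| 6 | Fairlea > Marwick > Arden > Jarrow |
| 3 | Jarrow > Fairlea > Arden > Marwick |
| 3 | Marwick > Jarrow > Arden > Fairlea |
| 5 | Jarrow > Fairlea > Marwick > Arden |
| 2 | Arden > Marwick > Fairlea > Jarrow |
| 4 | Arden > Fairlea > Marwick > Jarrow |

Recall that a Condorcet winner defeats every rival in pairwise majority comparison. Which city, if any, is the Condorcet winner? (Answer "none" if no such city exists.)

Fairlea

Head-to-head results (25 organisers):
Fairlea vs Marwick: 20 to 5, Fairlea.
Fairlea vs Jarrow: Fairlea is ranked higher on 2+6+2+4 = 14 ballots, Jarrow on 11. Fairlea wins 14–11.
Fairlea vs Arden: Fairlea preferred on 2+6+3+5 = 16 ballots; Fairlea wins 16–9.
Marwick vs Jarrow: Marwick preferred on 6+3+2+4 = 15 ballots; Marwick wins 15–10.
Marwick vs Arden: Marwick, 16–9.
Jarrow vs Arden: Jarrow wins 13–12.
Fairlea beats each of Marwick, Jarrow, Arden — Fairlea is the Condorcet winner.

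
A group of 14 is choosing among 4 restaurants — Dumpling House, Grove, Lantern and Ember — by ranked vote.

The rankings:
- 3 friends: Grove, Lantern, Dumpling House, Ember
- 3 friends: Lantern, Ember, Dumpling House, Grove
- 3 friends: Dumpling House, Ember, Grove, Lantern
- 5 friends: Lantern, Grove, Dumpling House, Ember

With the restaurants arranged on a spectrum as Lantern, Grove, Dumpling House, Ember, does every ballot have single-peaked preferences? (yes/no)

Axis positions: Lantern=1, Grove=2, Dumpling House=3, Ember=4.
Group 1 (peak Grove at position 2): ranking walks positions 2-1-3-4, expanding outward from the peak — single-peaked.
Group 2: ranking walks positions 1-4-3-2; Ember is ranked above Grove even though Grove lies between Ember and the peak Lantern on the axis — preferences dip and rise again. Not single-peaked.
Group 3 (peak Dumpling House at position 3): ranking walks positions 3-4-2-1, expanding outward from the peak — single-peaked.
Group 4 (peak Lantern at position 1): ranking walks positions 1-2-3-4, expanding outward from the peak — single-peaked.
Group 2 violates single-peakedness, so the profile is not single-peaked on this axis.

no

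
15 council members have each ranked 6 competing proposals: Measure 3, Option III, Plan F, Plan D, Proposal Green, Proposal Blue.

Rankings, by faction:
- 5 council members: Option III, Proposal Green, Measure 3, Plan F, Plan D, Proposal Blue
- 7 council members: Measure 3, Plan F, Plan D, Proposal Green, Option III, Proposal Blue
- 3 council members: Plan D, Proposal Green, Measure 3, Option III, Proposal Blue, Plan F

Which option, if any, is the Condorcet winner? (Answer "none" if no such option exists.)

none

Head-to-head results (15 council members):
Measure 3 vs Option III: Measure 3 wins 10–5.
Measure 3 vs Plan F: Measure 3, 15–0.
Measure 3 vs Plan D: Measure 3 preferred on 5+7 = 12 ballots; Measure 3 wins 12–3.
Measure 3–Proposal Green: Proposal Green 8–7.
Measure 3 vs Proposal Blue: Measure 3, 15–0.
Option III vs Plan F: Option III, 8–7.
Option III vs Plan D: Option III preferred on 5 ballots; Plan D wins 10–5.
Option III vs Proposal Green: 5 for Option III, 10 for Proposal Green — Proposal Green by 10–5.
Option III vs Proposal Blue: Option III, 15–0.
Plan F vs Plan D: 12 to 3, Plan F.
Plan F vs Proposal Green: Proposal Green, 8–7.
Plan F vs Proposal Blue: Plan F, 12–3.
Plan D vs Proposal Green: 7+3 = 10 for Plan D, 5 for Proposal Green — Plan D by 10–5.
Plan D vs Proposal Blue: Plan D, 15–0.
Proposal Green vs Proposal Blue: 15 to 0, Proposal Green.
Every option loses at least once (Measure 3 loses to Proposal Green; Option III loses to Measure 3; Plan F loses to Measure 3; Plan D loses to Measure 3; Proposal Green loses to Plan D; Proposal Blue loses to Measure 3). The majority relation contains the cycle Measure 3 → Plan D → Proposal Green → Measure 3, so there is no Condorcet winner.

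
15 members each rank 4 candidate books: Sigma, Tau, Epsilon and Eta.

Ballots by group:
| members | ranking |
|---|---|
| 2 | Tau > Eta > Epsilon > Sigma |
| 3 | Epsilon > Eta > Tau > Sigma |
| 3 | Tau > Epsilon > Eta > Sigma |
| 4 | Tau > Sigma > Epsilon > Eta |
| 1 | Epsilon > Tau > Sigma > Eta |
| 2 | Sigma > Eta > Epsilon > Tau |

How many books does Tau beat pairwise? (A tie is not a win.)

3

Tau against each rival (15 members):
Tau vs Sigma: Tau wins 13–2.
Tau vs Epsilon: Tau wins 9–6.
Tau vs Eta: Tau is ranked higher on 2+3+4+1 = 10 ballots, Eta on 5. Tau wins 10–5.
Tau beats Sigma, Epsilon, Eta — 3 pairwise wins.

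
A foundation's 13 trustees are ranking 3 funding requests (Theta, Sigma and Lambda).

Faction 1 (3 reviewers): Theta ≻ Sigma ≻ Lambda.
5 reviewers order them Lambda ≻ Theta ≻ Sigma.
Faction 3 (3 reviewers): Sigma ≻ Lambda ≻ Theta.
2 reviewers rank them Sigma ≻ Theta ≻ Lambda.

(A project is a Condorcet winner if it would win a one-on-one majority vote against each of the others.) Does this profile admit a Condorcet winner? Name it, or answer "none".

Pairwise majorities:
Theta vs Sigma: Theta, 8–5.
Theta–Lambda: Lambda 8–5.
Sigma vs Lambda: Sigma, 8–5.
Each project drops at least one matchup (Theta loses to Lambda; Sigma loses to Theta; Lambda loses to Sigma); the cycle Theta beats Sigma beats Lambda beats Theta rules out a Condorcet winner.

none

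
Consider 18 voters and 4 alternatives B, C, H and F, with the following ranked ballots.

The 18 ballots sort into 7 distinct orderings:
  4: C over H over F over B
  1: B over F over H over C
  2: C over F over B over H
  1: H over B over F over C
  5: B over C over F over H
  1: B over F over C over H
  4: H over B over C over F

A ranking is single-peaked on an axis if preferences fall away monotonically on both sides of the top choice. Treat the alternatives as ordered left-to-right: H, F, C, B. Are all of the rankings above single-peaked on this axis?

no

Axis positions: H=1, F=2, C=3, B=4.
Cluster 1: ranking walks positions 3-1-2-4; H is ranked above F even though F lies between H and the peak C on the axis — preferences dip and rise again. Not single-peaked.
Cluster 2: ranking walks positions 4-2-1-3; F is ranked above C even though C lies between F and the peak B on the axis — preferences dip and rise again. Not single-peaked.
Cluster 3 (peak C at position 3): ranking walks positions 3-2-4-1, expanding outward from the peak — single-peaked.
Cluster 4: ranking walks positions 1-4-2-3; B is ranked above F even though F lies between B and the peak H on the axis — preferences dip and rise again. Not single-peaked.
Cluster 5 (peak B at position 4): ranking walks positions 4-3-2-1, expanding outward from the peak — single-peaked.
Cluster 6: ranking walks positions 4-2-3-1; F is ranked above C even though C lies between F and the peak B on the axis — preferences dip and rise again. Not single-peaked.
Cluster 7: ranking walks positions 1-4-3-2; B is ranked above F even though F lies between B and the peak H on the axis — preferences dip and rise again. Not single-peaked.
Cluster 1 violates single-peakedness, so the profile is not single-peaked on this axis.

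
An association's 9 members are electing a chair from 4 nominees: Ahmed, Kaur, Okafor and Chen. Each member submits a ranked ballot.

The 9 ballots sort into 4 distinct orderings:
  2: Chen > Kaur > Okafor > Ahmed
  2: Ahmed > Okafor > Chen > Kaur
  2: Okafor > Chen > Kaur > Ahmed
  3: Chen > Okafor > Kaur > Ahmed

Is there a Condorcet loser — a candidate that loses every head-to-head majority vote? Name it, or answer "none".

Ahmed

Pairwise majorities:
Ahmed vs Kaur: 2 for Ahmed, 7 for Kaur — Kaur by 7–2.
Ahmed vs Okafor: Ahmed is ranked higher on 2 ballots, Okafor on 7. Okafor wins 7–2.
Ahmed vs Chen: 2 for Ahmed, 7 for Chen — Chen by 7–2.
Kaur vs Okafor: 2 for Kaur, 7 for Okafor — Okafor by 7–2.
Kaur vs Chen: Chen, 9–0.
Okafor vs Chen: 4 to 5, Chen.
Ahmed is beaten in every head-to-head and is the Condorcet loser.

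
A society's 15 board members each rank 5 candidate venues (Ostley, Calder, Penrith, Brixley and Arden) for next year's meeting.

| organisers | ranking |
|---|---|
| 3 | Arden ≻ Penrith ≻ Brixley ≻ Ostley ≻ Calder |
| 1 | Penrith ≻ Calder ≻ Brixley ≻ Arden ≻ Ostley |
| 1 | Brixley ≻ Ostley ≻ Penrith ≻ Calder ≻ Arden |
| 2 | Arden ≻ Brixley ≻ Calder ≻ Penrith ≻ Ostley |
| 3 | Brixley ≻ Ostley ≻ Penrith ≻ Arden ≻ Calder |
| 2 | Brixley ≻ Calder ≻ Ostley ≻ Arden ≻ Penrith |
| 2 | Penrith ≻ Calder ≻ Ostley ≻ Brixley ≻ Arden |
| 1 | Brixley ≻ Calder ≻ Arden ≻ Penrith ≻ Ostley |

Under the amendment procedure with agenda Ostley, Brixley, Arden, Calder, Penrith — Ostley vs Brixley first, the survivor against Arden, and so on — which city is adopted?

Brixley

Round 1: Ostley vs Brixley — 2–13, Brixley advances.
Round 2: Brixley vs Arden — 10–5, Brixley advances.
Round 3: Brixley vs Calder — 12–3, Brixley advances.
Round 4: Brixley vs Penrith — 9–6, Brixley advances.
Brixley survives the agenda.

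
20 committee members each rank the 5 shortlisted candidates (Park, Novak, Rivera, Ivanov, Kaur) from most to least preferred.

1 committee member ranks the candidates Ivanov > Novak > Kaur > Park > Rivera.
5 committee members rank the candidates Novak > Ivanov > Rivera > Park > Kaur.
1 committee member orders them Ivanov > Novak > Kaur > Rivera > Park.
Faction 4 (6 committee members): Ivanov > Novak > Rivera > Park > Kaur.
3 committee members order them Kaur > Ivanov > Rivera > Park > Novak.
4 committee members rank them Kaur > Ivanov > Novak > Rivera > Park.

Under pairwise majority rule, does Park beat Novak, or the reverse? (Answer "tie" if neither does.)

Ballots ranking Park above Novak: 3.
Ballots ranking Novak above Park: 20 − 3 = 17.
Novak wins the head-to-head 17–3.

Novak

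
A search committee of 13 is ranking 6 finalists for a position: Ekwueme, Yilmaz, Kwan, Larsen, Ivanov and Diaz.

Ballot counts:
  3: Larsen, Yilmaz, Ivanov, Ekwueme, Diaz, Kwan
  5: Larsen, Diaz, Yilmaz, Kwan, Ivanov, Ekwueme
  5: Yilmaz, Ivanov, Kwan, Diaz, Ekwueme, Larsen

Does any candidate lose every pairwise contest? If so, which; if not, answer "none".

Ekwueme

Pairwise majorities:
Ekwueme–Yilmaz: Yilmaz 13–0.
Ekwueme vs Kwan: 3 to 10, Kwan.
Ekwueme vs Larsen: Ekwueme is ranked higher on 5 ballots, Larsen on 8. Larsen wins 8–5.
Ekwueme vs Ivanov: 0 to 13, Ivanov.
Ekwueme–Diaz: Diaz 10–3.
Yilmaz vs Kwan: Yilmaz, 13–0.
Yilmaz–Larsen: Larsen 8–5.
Yilmaz vs Ivanov: Yilmaz wins 13–0.
Yilmaz vs Diaz: Yilmaz preferred on 3+5 = 8 ballots; Yilmaz wins 8–5.
Kwan vs Larsen: 5 for Kwan, 8 for Larsen — Larsen by 8–5.
Kwan vs Ivanov: Kwan preferred on 5 ballots; Ivanov wins 8–5.
Kwan vs Diaz: Diaz, 8–5.
Larsen–Ivanov: Larsen 8–5.
Larsen–Diaz: Larsen 8–5.
Ivanov vs Diaz: Ivanov wins 8–5.
Ekwueme loses to every other candidate — it is the Condorcet loser.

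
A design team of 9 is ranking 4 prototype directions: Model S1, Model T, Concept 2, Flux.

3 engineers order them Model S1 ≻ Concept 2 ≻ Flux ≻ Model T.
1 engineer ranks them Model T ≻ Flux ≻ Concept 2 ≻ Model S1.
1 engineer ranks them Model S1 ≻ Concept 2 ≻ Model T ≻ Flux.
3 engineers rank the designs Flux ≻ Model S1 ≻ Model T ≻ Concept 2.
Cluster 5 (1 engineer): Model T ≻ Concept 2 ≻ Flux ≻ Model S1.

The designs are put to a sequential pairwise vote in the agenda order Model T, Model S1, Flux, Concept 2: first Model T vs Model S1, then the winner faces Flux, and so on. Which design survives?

Concept 2

Round 1: Model T vs Model S1 — 2–7, Model S1 advances.
Round 2: Model S1 vs Flux — 4–5, Flux advances.
Round 3: Flux vs Concept 2 — 4–5, Concept 2 advances.
The agenda winner is Concept 2.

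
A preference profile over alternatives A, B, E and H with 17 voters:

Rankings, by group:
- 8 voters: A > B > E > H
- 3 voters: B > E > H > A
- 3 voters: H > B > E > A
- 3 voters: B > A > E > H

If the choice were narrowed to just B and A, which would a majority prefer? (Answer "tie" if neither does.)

Ballots ranking B above A: 3 + 3 + 3 = 9.
Ballots ranking A above B: 17 − 9 = 8.
B wins the head-to-head 9–8.

B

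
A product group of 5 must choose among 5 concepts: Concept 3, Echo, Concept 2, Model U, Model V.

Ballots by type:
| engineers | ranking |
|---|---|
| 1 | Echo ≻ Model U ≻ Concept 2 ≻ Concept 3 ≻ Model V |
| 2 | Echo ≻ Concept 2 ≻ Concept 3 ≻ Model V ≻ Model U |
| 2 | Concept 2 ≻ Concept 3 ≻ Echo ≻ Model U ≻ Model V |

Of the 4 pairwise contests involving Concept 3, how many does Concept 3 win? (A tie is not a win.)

2

Concept 3 against each rival (5 engineers):
Concept 3 vs Echo: Echo, 3–2.
Concept 3 vs Concept 2: 0 for Concept 3, 5 for Concept 2 — Concept 2 by 5–0.
Concept 3–Model U: Concept 3 4–1.
Concept 3–Model V: Concept 3 5–0.
Concept 3 beats Model U, Model V; loses to Echo, Concept 2 — 2 pairwise wins.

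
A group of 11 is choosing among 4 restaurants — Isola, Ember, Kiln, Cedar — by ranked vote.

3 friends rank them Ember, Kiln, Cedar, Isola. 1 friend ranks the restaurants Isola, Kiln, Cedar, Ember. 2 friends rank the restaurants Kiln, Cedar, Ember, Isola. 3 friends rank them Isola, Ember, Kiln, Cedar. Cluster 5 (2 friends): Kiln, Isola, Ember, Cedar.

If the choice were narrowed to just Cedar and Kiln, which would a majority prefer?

No ballot ranks Cedar above Kiln: 0.
Ballots ranking Kiln above Cedar: 11 − 0 = 11.
Kiln wins the head-to-head 11–0.

Kiln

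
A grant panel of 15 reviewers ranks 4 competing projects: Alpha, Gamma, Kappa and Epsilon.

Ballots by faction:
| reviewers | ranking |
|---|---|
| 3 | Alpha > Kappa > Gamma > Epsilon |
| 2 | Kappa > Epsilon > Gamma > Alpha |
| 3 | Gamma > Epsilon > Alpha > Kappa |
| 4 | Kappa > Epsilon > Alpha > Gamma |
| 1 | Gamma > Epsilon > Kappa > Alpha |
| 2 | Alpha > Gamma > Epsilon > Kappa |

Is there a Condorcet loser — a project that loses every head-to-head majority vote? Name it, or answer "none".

none

Head-to-head results (15 reviewers):
Alpha vs Gamma: Alpha wins 9–6.
Alpha–Kappa: Alpha 8–7.
Alpha vs Epsilon: Alpha is ranked higher on 3+2 = 5 ballots, Epsilon on 10. Epsilon wins 10–5.
Gamma vs Kappa: 6 to 9, Kappa.
Gamma vs Epsilon: Gamma preferred on 3+3+1+2 = 9 ballots; Gamma wins 9–6.
Kappa vs Epsilon: Kappa wins 9–6.
Every project wins at least one matchup (Alpha beats Gamma; Gamma beats Epsilon; Kappa beats Gamma; Epsilon beats Alpha), so there is no Condorcet loser.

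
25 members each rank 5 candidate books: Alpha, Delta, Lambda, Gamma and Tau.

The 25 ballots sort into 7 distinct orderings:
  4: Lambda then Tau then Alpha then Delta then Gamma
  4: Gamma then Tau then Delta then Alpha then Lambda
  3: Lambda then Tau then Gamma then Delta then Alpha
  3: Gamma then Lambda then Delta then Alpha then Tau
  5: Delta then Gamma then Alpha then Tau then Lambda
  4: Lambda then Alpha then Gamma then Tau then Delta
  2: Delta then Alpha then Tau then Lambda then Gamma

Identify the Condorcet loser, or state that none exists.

none

Pairwise majorities:
Alpha vs Delta: Alpha preferred on 4+4 = 8 ballots; Delta wins 17–8.
Alpha vs Lambda: 11 to 14, Lambda.
Alpha vs Gamma: 4+4+2 = 10 for Alpha, 15 for Gamma — Gamma by 15–10.
Alpha vs Tau: Alpha preferred on 3+5+4+2 = 14 ballots; Alpha wins 14–11.
Delta vs Lambda: 11 to 14, Lambda.
Delta vs Gamma: Gamma wins 14–11.
Delta vs Tau: Tau, 15–10.
Lambda vs Gamma: Lambda wins 13–12.
Lambda vs Tau: Lambda is ranked higher on 4+3+3+4 = 14 ballots, Tau on 11. Lambda wins 14–11.
Gamma vs Tau: 4+3+5+4 = 16 for Gamma, 9 for Tau — Gamma by 16–9.
Each book has at least one pairwise win (Alpha beats Tau; Delta beats Alpha; Lambda beats Alpha; Gamma beats Alpha; Tau beats Delta) — no Condorcet loser.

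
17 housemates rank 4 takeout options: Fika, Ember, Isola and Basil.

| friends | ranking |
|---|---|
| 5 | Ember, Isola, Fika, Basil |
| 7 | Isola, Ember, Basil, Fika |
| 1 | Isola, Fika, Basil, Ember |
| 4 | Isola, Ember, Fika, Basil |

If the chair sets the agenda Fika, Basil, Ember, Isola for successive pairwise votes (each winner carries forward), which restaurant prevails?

Isola

Round 1: Fika vs Basil — 10–7, Fika advances.
Round 2: Fika vs Ember — 1–16, Ember advances.
Round 3: Ember vs Isola — 5–12, Isola advances.
The agenda winner is Isola.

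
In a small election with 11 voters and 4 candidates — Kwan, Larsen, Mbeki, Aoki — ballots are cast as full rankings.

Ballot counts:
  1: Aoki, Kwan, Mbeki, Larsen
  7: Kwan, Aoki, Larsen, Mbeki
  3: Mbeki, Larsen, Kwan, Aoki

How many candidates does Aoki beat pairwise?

2

Aoki against each rival (11 voters):
Aoki vs Kwan: 1 to 10, Kwan.
Aoki vs Larsen: Aoki preferred on 1+7 = 8 ballots; Aoki wins 8–3.
Aoki vs Mbeki: Aoki, 8–3.
Aoki beats Larsen, Mbeki; loses to Kwan — 2 pairwise wins.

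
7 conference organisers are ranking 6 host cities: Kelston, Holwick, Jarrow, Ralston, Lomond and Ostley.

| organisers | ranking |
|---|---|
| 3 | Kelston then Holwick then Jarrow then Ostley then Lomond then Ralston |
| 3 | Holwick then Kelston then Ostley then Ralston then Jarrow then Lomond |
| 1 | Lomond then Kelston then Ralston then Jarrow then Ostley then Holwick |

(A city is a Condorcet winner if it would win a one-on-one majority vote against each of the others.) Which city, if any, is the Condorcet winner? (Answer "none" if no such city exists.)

Kelston

Head-to-head results (7 organisers):
Kelston vs Holwick: 4 to 3, Kelston.
Kelston vs Jarrow: 7 to 0, Kelston.
Kelston vs Ralston: Kelston wins 7–0.
Kelston vs Lomond: Kelston wins 6–1.
Kelston vs Ostley: Kelston, 7–0.
Holwick vs Jarrow: Holwick is ranked higher on 3+3 = 6 ballots, Jarrow on 1. Holwick wins 6–1.
Holwick–Ralston: Holwick 6–1.
Holwick vs Lomond: Holwick is ranked higher on 3+3 = 6 ballots, Lomond on 1. Holwick wins 6–1.
Holwick vs Ostley: Holwick is ranked higher on 3+3 = 6 ballots, Ostley on 1. Holwick wins 6–1.
Jarrow vs Ralston: Jarrow preferred on 3 ballots; Ralston wins 4–3.
Jarrow–Lomond: Jarrow 6–1.
Jarrow vs Ostley: Jarrow, 4–3.
Ralston vs Lomond: 3 to 4, Lomond.
Ralston vs Ostley: 1 to 6, Ostley.
Lomond vs Ostley: Ostley wins 6–1.
Kelston wins every pairwise contest, so Kelston is the Condorcet winner.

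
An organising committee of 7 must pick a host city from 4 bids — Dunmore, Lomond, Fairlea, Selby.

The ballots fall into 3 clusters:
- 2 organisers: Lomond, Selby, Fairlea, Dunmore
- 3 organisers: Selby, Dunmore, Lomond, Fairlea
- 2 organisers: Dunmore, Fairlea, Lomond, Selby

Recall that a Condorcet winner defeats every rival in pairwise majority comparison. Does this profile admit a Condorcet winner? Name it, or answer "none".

none

Pairwise majorities:
Dunmore–Lomond: Dunmore 5–2.
Dunmore–Fairlea: Dunmore 5–2.
Dunmore vs Selby: Selby, 5–2.
Lomond vs Fairlea: Lomond, 5–2.
Lomond vs Selby: Lomond wins 4–3.
Fairlea–Selby: Selby 5–2.
Every city loses at least once (Dunmore loses to Selby; Lomond loses to Dunmore; Fairlea loses to Dunmore; Selby loses to Lomond). The majority relation contains the cycle Dunmore beats Lomond beats Selby beats Dunmore, so there is no Condorcet winner.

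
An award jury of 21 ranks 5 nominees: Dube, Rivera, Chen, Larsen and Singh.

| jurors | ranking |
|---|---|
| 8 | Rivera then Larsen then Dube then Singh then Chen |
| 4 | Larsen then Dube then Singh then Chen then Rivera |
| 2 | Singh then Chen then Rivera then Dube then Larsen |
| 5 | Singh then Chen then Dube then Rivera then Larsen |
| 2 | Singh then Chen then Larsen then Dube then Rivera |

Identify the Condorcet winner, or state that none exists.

none

Pairwise majorities:
Dube vs Rivera: Dube is ranked higher on 4+5+2 = 11 ballots, Rivera on 10. Dube wins 11–10.
Dube vs Chen: Dube wins 12–9.
Dube vs Larsen: 7 to 14, Larsen.
Dube vs Singh: Dube preferred on 8+4 = 12 ballots; Dube wins 12–9.
Rivera vs Chen: Chen, 13–8.
Rivera vs Larsen: 15 to 6, Rivera.
Rivera–Singh: Singh 13–8.
Chen vs Larsen: Chen preferred on 2+5+2 = 9 ballots; Larsen wins 12–9.
Chen vs Singh: Singh wins 21–0.
Larsen–Singh: Larsen 12–9.
Every nominee loses at least once (Dube loses to Larsen; Rivera loses to Dube; Chen loses to Dube; Larsen loses to Rivera; Singh loses to Dube). The majority relation contains the cycle Dube > Rivera > Larsen > Dube, so there is no Condorcet winner.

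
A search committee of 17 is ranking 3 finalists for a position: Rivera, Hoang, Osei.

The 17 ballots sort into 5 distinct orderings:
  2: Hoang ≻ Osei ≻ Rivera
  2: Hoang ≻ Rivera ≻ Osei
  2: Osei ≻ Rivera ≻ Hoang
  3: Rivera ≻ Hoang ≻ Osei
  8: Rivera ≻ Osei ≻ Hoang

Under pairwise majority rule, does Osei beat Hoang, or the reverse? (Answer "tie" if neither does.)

Ballots ranking Osei above Hoang: 2 + 8 = 10.
Ballots ranking Hoang above Osei: 17 − 10 = 7.
Osei wins the head-to-head 10–7.

Osei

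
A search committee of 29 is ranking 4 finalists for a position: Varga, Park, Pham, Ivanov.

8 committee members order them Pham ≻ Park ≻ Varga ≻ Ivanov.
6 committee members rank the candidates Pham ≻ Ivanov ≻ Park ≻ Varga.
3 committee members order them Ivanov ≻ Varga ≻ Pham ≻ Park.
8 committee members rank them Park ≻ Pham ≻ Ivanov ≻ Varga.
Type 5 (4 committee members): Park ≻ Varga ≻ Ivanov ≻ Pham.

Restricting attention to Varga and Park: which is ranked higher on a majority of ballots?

Park

Ballots ranking Varga above Park: 3.
Ballots ranking Park above Varga: 29 − 3 = 26.
Park wins the head-to-head 26–3.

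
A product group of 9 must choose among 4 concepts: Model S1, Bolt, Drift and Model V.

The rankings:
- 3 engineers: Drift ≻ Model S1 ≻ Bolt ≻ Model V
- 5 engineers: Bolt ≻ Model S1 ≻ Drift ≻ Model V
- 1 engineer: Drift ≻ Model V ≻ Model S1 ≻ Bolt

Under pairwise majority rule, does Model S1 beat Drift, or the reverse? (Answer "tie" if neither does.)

Model S1

Ballots ranking Model S1 above Drift: 5.
Ballots ranking Drift above Model S1: 9 − 5 = 4.
Model S1 wins the head-to-head 5–4.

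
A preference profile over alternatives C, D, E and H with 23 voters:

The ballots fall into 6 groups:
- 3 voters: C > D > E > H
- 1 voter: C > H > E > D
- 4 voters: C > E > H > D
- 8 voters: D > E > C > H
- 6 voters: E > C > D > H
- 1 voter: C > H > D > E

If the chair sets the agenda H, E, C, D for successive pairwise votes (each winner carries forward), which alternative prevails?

Round 1: H vs E — 2–21, E advances.
Round 2: E vs C — 14–9, E advances.
Round 3: E vs D — 11–12, D advances.
The agenda winner is D.

D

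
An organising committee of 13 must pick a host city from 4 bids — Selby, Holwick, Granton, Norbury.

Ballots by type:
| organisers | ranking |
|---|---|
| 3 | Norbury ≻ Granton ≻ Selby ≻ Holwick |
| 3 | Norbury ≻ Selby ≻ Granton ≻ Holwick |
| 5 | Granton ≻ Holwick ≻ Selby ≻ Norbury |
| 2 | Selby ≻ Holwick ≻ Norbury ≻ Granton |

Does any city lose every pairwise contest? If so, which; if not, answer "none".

none

Pairwise majorities:
Selby vs Holwick: Selby is ranked higher on 3+3+2 = 8 ballots, Holwick on 5. Selby wins 8–5.
Selby vs Granton: 5 to 8, Granton.
Selby–Norbury: Selby 7–6.
Holwick–Granton: Granton 11–2.
Holwick vs Norbury: Holwick preferred on 5+2 = 7 ballots; Holwick wins 7–6.
Granton vs Norbury: 5 to 8, Norbury.
Every city wins at least one matchup (Selby beats Holwick; Holwick beats Norbury; Granton beats Selby; Norbury beats Granton), so there is no Condorcet loser.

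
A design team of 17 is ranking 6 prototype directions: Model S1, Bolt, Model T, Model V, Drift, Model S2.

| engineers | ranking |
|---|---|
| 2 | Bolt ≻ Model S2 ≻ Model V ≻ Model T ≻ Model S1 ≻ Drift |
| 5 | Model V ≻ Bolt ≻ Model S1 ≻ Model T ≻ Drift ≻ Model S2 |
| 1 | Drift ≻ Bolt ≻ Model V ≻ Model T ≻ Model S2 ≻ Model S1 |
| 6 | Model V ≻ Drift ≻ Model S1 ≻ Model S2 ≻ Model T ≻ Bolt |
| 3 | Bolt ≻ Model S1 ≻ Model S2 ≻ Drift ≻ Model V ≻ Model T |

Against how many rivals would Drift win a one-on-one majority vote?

Drift against each rival (17 engineers):
Drift–Model S1: Model S1 10–7.
Drift–Bolt: Bolt 10–7.
Drift vs Model T: Drift preferred on 1+6+3 = 10 ballots; Drift wins 10–7.
Drift vs Model V: Drift is ranked higher on 1+3 = 4 ballots, Model V on 13. Model V wins 13–4.
Drift vs Model S2: Drift wins 12–5.
Drift beats Model T, Model S2; loses to Model S1, Bolt, Model V — 2 pairwise wins.

2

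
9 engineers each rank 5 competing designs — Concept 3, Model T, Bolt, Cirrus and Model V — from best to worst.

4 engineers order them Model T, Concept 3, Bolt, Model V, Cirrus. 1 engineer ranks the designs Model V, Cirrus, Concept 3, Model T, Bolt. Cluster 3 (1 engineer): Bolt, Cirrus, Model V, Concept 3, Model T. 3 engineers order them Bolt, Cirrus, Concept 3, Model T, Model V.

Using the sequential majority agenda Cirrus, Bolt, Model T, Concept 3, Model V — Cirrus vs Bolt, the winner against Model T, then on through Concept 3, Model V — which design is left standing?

Concept 3

Round 1: Cirrus vs Bolt — 1–8, Bolt advances.
Round 2: Bolt vs Model T — 4–5, Model T advances.
Round 3: Model T vs Concept 3 — 4–5, Concept 3 advances.
Round 4: Concept 3 vs Model V — 7–2, Concept 3 advances.
The agenda winner is Concept 3.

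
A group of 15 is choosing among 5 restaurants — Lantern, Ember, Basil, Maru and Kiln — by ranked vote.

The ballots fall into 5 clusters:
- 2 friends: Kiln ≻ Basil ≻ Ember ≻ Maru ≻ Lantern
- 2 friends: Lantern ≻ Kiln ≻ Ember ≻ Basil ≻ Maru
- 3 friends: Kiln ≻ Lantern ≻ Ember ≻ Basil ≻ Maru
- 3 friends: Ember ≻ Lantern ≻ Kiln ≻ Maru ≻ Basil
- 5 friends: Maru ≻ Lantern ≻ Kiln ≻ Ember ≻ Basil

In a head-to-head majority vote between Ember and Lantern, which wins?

Lantern

Ballots ranking Ember above Lantern: 2 + 3 = 5.
Ballots ranking Lantern above Ember: 15 − 5 = 10.
Lantern wins the head-to-head 10–5.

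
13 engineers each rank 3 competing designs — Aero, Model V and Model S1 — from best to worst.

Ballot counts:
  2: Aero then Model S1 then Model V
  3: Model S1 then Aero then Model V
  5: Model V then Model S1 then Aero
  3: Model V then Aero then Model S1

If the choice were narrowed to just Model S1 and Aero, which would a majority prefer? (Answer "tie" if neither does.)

Ballots ranking Model S1 above Aero: 3 + 5 = 8.
Ballots ranking Aero above Model S1: 13 − 8 = 5.
Model S1 wins the head-to-head 8–5.

Model S1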